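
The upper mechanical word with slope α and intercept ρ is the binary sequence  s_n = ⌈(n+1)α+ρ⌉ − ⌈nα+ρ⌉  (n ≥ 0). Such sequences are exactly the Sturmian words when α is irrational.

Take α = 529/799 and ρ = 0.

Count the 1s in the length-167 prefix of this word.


#1s = Σ_{n=0}^{166} s_n = Σ_{n=0}^{166} (⌈(n+1)α+ρ⌉ − ⌈nα+ρ⌉)
the sum telescopes: every ⌈nα+ρ⌉ with 0 < n < 167 appears once with + and once with −, leaving ⌈167α+ρ⌉ − ⌈0·α+ρ⌉
167α + ρ = (167·529) / 799 = 88343/799
ρ = 0/799
⌈88343/799⌉ = 111,  ⌈0/799⌉ = 0
#1s = 111 − 0 = 111

111


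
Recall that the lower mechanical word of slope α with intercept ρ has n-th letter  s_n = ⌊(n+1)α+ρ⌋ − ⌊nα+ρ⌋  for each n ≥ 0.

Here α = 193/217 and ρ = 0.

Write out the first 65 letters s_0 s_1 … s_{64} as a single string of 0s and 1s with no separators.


n=0: ⌊(1·193)/217⌋ − ⌊(0·193)/217⌋ = ⌊193/217⌋ − ⌊0/217⌋ = 0 − 0 = 0
n=1: ⌊(2·193)/217⌋ − ⌊(1·193)/217⌋ = ⌊386/217⌋ − ⌊193/217⌋ = 1 − 0 = 1
n=2: ⌊(3·193)/217⌋ − ⌊(2·193)/217⌋ = ⌊579/217⌋ − ⌊386/217⌋ = 2 − 1 = 1
n=3: ⌊(4·193)/217⌋ − ⌊(3·193)/217⌋ = ⌊772/217⌋ − ⌊579/217⌋ = 3 − 2 = 1
n=4: ⌊(5·193)/217⌋ − ⌊(4·193)/217⌋ = ⌊965/217⌋ − ⌊772/217⌋ = 4 − 3 = 1
n=5: ⌊(6·193)/217⌋ − ⌊(5·193)/217⌋ = ⌊1158/217⌋ − ⌊965/217⌋ = 5 − 4 = 1
n=6: ⌊(7·193)/217⌋ − ⌊(6·193)/217⌋ = ⌊1351/217⌋ − ⌊1158/217⌋ = 6 − 5 = 1
n=7: ⌊(8·193)/217⌋ − ⌊(7·193)/217⌋ = ⌊1544/217⌋ − ⌊1351/217⌋ = 7 − 6 = 1
n=8: ⌊(9·193)/217⌋ − ⌊(8·193)/217⌋ = ⌊1737/217⌋ − ⌊1544/217⌋ = 8 − 7 = 1
n=9: ⌊(10·193)/217⌋ − ⌊(9·193)/217⌋ = ⌊1930/217⌋ − ⌊1737/217⌋ = 8 − 8 = 0
n=10: ⌊(11·193)/217⌋ − ⌊(10·193)/217⌋ = ⌊2123/217⌋ − ⌊1930/217⌋ = 9 − 8 = 1
n=11: ⌊(12·193)/217⌋ − ⌊(11·193)/217⌋ = ⌊2316/217⌋ − ⌊2123/217⌋ = 10 − 9 = 1
n=12: ⌊(13·193)/217⌋ − ⌊(12·193)/217⌋ = ⌊2509/217⌋ − ⌊2316/217⌋ = 11 − 10 = 1
n=13: ⌊(14·193)/217⌋ − ⌊(13·193)/217⌋ = ⌊2702/217⌋ − ⌊2509/217⌋ = 12 − 11 = 1
n=14: ⌊(15·193)/217⌋ − ⌊(14·193)/217⌋ = ⌊2895/217⌋ − ⌊2702/217⌋ = 13 − 12 = 1
n=15: ⌊(16·193)/217⌋ − ⌊(15·193)/217⌋ = ⌊3088/217⌋ − ⌊2895/217⌋ = 14 − 13 = 1
n=16: ⌊(17·193)/217⌋ − ⌊(16·193)/217⌋ = ⌊3281/217⌋ − ⌊3088/217⌋ = 15 − 14 = 1
n=17: ⌊(18·193)/217⌋ − ⌊(17·193)/217⌋ = ⌊3474/217⌋ − ⌊3281/217⌋ = 16 − 15 = 1
n=18: ⌊(19·193)/217⌋ − ⌊(18·193)/217⌋ = ⌊3667/217⌋ − ⌊3474/217⌋ = 16 − 16 = 0
n=19: ⌊(20·193)/217⌋ − ⌊(19·193)/217⌋ = ⌊3860/217⌋ − ⌊3667/217⌋ = 17 − 16 = 1
n=20: ⌊(21·193)/217⌋ − ⌊(20·193)/217⌋ = ⌊4053/217⌋ − ⌊3860/217⌋ = 18 − 17 = 1
n=21: ⌊(22·193)/217⌋ − ⌊(21·193)/217⌋ = ⌊4246/217⌋ − ⌊4053/217⌋ = 19 − 18 = 1
n=22: ⌊(23·193)/217⌋ − ⌊(22·193)/217⌋ = ⌊4439/217⌋ − ⌊4246/217⌋ = 20 − 19 = 1
n=23: ⌊(24·193)/217⌋ − ⌊(23·193)/217⌋ = ⌊4632/217⌋ − ⌊4439/217⌋ = 21 − 20 = 1
n=24: ⌊(25·193)/217⌋ − ⌊(24·193)/217⌋ = ⌊4825/217⌋ − ⌊4632/217⌋ = 22 − 21 = 1
n=25: ⌊(26·193)/217⌋ − ⌊(25·193)/217⌋ = ⌊5018/217⌋ − ⌊4825/217⌋ = 23 − 22 = 1
n=26: ⌊(27·193)/217⌋ − ⌊(26·193)/217⌋ = ⌊5211/217⌋ − ⌊5018/217⌋ = 24 − 23 = 1
n=27: ⌊(28·193)/217⌋ − ⌊(27·193)/217⌋ = ⌊5404/217⌋ − ⌊5211/217⌋ = 24 − 24 = 0
n=28: ⌊(29·193)/217⌋ − ⌊(28·193)/217⌋ = ⌊5597/217⌋ − ⌊5404/217⌋ = 25 − 24 = 1
n=29: ⌊(30·193)/217⌋ − ⌊(29·193)/217⌋ = ⌊5790/217⌋ − ⌊5597/217⌋ = 26 − 25 = 1
n=30: ⌊(31·193)/217⌋ − ⌊(30·193)/217⌋ = ⌊5983/217⌋ − ⌊5790/217⌋ = 27 − 26 = 1
n=31: ⌊(32·193)/217⌋ − ⌊(31·193)/217⌋ = ⌊6176/217⌋ − ⌊5983/217⌋ = 28 − 27 = 1
n=32: ⌊(33·193)/217⌋ − ⌊(32·193)/217⌋ = ⌊6369/217⌋ − ⌊6176/217⌋ = 29 − 28 = 1
n=33: ⌊(34·193)/217⌋ − ⌊(33·193)/217⌋ = ⌊6562/217⌋ − ⌊6369/217⌋ = 30 − 29 = 1
n=34: ⌊(35·193)/217⌋ − ⌊(34·193)/217⌋ = ⌊6755/217⌋ − ⌊6562/217⌋ = 31 − 30 = 1
n=35: ⌊(36·193)/217⌋ − ⌊(35·193)/217⌋ = ⌊6948/217⌋ − ⌊6755/217⌋ = 32 − 31 = 1
n=36: ⌊(37·193)/217⌋ − ⌊(36·193)/217⌋ = ⌊7141/217⌋ − ⌊6948/217⌋ = 32 − 32 = 0
n=37: ⌊(38·193)/217⌋ − ⌊(37·193)/217⌋ = ⌊7334/217⌋ − ⌊7141/217⌋ = 33 − 32 = 1
n=38: ⌊(39·193)/217⌋ − ⌊(38·193)/217⌋ = ⌊7527/217⌋ − ⌊7334/217⌋ = 34 − 33 = 1
n=39: ⌊(40·193)/217⌋ − ⌊(39·193)/217⌋ = ⌊7720/217⌋ − ⌊7527/217⌋ = 35 − 34 = 1
n=40: ⌊(41·193)/217⌋ − ⌊(40·193)/217⌋ = ⌊7913/217⌋ − ⌊7720/217⌋ = 36 − 35 = 1
n=41: ⌊(42·193)/217⌋ − ⌊(41·193)/217⌋ = ⌊8106/217⌋ − ⌊7913/217⌋ = 37 − 36 = 1
n=42: ⌊(43·193)/217⌋ − ⌊(42·193)/217⌋ = ⌊8299/217⌋ − ⌊8106/217⌋ = 38 − 37 = 1
n=43: ⌊(44·193)/217⌋ − ⌊(43·193)/217⌋ = ⌊8492/217⌋ − ⌊8299/217⌋ = 39 − 38 = 1
n=44: ⌊(45·193)/217⌋ − ⌊(44·193)/217⌋ = ⌊8685/217⌋ − ⌊8492/217⌋ = 40 − 39 = 1
n=45: ⌊(46·193)/217⌋ − ⌊(45·193)/217⌋ = ⌊8878/217⌋ − ⌊8685/217⌋ = 40 − 40 = 0
n=46: ⌊(47·193)/217⌋ − ⌊(46·193)/217⌋ = ⌊9071/217⌋ − ⌊8878/217⌋ = 41 − 40 = 1
n=47: ⌊(48·193)/217⌋ − ⌊(47·193)/217⌋ = ⌊9264/217⌋ − ⌊9071/217⌋ = 42 − 41 = 1
n=48: ⌊(49·193)/217⌋ − ⌊(48·193)/217⌋ = ⌊9457/217⌋ − ⌊9264/217⌋ = 43 − 42 = 1
n=49: ⌊(50·193)/217⌋ − ⌊(49·193)/217⌋ = ⌊9650/217⌋ − ⌊9457/217⌋ = 44 − 43 = 1
n=50: ⌊(51·193)/217⌋ − ⌊(50·193)/217⌋ = ⌊9843/217⌋ − ⌊9650/217⌋ = 45 − 44 = 1
n=51: ⌊(52·193)/217⌋ − ⌊(51·193)/217⌋ = ⌊10036/217⌋ − ⌊9843/217⌋ = 46 − 45 = 1
n=52: ⌊(53·193)/217⌋ − ⌊(52·193)/217⌋ = ⌊10229/217⌋ − ⌊10036/217⌋ = 47 − 46 = 1
n=53: ⌊(54·193)/217⌋ − ⌊(53·193)/217⌋ = ⌊10422/217⌋ − ⌊10229/217⌋ = 48 − 47 = 1
n=54: ⌊(55·193)/217⌋ − ⌊(54·193)/217⌋ = ⌊10615/217⌋ − ⌊10422/217⌋ = 48 − 48 = 0
n=55: ⌊(56·193)/217⌋ − ⌊(55·193)/217⌋ = ⌊10808/217⌋ − ⌊10615/217⌋ = 49 − 48 = 1
n=56: ⌊(57·193)/217⌋ − ⌊(56·193)/217⌋ = ⌊11001/217⌋ − ⌊10808/217⌋ = 50 − 49 = 1
n=57: ⌊(58·193)/217⌋ − ⌊(57·193)/217⌋ = ⌊11194/217⌋ − ⌊11001/217⌋ = 51 − 50 = 1
n=58: ⌊(59·193)/217⌋ − ⌊(58·193)/217⌋ = ⌊11387/217⌋ − ⌊11194/217⌋ = 52 − 51 = 1
n=59: ⌊(60·193)/217⌋ − ⌊(59·193)/217⌋ = ⌊11580/217⌋ − ⌊11387/217⌋ = 53 − 52 = 1
n=60: ⌊(61·193)/217⌋ − ⌊(60·193)/217⌋ = ⌊11773/217⌋ − ⌊11580/217⌋ = 54 − 53 = 1
n=61: ⌊(62·193)/217⌋ − ⌊(61·193)/217⌋ = ⌊11966/217⌋ − ⌊11773/217⌋ = 55 − 54 = 1
n=62: ⌊(63·193)/217⌋ − ⌊(62·193)/217⌋ = ⌊12159/217⌋ − ⌊11966/217⌋ = 56 − 55 = 1
n=63: ⌊(64·193)/217⌋ − ⌊(63·193)/217⌋ = ⌊12352/217⌋ − ⌊12159/217⌋ = 56 − 56 = 0
n=64: ⌊(65·193)/217⌋ − ⌊(64·193)/217⌋ = ⌊12545/217⌋ − ⌊12352/217⌋ = 57 − 56 = 1

01111111101111111101111111101111111101111111101111111101111111101


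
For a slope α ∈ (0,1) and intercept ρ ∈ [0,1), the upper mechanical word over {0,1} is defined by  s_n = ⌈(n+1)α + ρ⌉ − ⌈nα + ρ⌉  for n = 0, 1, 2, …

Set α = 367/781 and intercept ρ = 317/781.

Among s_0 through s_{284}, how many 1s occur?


134

#1s = Σ_{n=0}^{284} s_n = Σ_{n=0}^{284} (⌈(n+1)α+ρ⌉ − ⌈nα+ρ⌉)
the sum telescopes: every ⌈nα+ρ⌉ with 0 < n < 285 appears once with + and once with −, leaving ⌈285α+ρ⌉ − ⌈0·α+ρ⌉
285α + ρ = (285·367 + 317) / 781 = 104912/781
ρ = 317/781
⌈104912/781⌉ = 135,  ⌈317/781⌉ = 1
#1s = 135 − 1 = 134


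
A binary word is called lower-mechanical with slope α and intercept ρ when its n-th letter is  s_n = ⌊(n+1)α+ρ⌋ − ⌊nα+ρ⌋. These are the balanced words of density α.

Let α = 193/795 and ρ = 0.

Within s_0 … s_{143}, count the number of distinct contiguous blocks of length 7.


8

t_n = ⌊(n·193)/795⌋ for n = 0 … 144:
  n=0…9: ⌊0/795⌋=0 ⌊193/795⌋=0 ⌊386/795⌋=0 ⌊579/795⌋=0 ⌊772/795⌋=0 ⌊965/795⌋=1 ⌊1158/795⌋=1 ⌊1351/795⌋=1 ⌊1544/795⌋=1 ⌊1737/795⌋=2
  n=10…19: ⌊1930/795⌋=2 ⌊2123/795⌋=2 ⌊2316/795⌋=2 ⌊2509/795⌋=3 ⌊2702/795⌋=3 ⌊2895/795⌋=3 ⌊3088/795⌋=3 ⌊3281/795⌋=4 ⌊3474/795⌋=4 ⌊3667/795⌋=4
  n=20…29: ⌊3860/795⌋=4 ⌊4053/795⌋=5 ⌊4246/795⌋=5 ⌊4439/795⌋=5 ⌊4632/795⌋=5 ⌊4825/795⌋=6 ⌊5018/795⌋=6 ⌊5211/795⌋=6 ⌊5404/795⌋=6 ⌊5597/795⌋=7
  n=30…39: ⌊5790/795⌋=7 ⌊5983/795⌋=7 ⌊6176/795⌋=7 ⌊6369/795⌋=8 ⌊6562/795⌋=8 ⌊6755/795⌋=8 ⌊6948/795⌋=8 ⌊7141/795⌋=8 ⌊7334/795⌋=9 ⌊7527/795⌋=9
  n=40…49: ⌊7720/795⌋=9 ⌊7913/795⌋=9 ⌊8106/795⌋=10 ⌊8299/795⌋=10 ⌊8492/795⌋=10 ⌊8685/795⌋=10 ⌊8878/795⌋=11 ⌊9071/795⌋=11 ⌊9264/795⌋=11 ⌊9457/795⌋=11
  n=50…59: ⌊9650/795⌋=12 ⌊9843/795⌋=12 ⌊10036/795⌋=12 ⌊10229/795⌋=12 ⌊10422/795⌋=13 ⌊10615/795⌋=13 ⌊10808/795⌋=13 ⌊11001/795⌋=13 ⌊11194/795⌋=14 ⌊11387/795⌋=14
  n=60…69: ⌊11580/795⌋=14 ⌊11773/795⌋=14 ⌊11966/795⌋=15 ⌊12159/795⌋=15 ⌊12352/795⌋=15 ⌊12545/795⌋=15 ⌊12738/795⌋=16 ⌊12931/795⌋=16 ⌊13124/795⌋=16 ⌊13317/795⌋=16
  n=70…79: ⌊13510/795⌋=16 ⌊13703/795⌋=17 ⌊13896/795⌋=17 ⌊14089/795⌋=17 ⌊14282/795⌋=17 ⌊14475/795⌋=18 ⌊14668/795⌋=18 ⌊14861/795⌋=18 ⌊15054/795⌋=18 ⌊15247/795⌋=19
  n=80…89: ⌊15440/795⌋=19 ⌊15633/795⌋=19 ⌊15826/795⌋=19 ⌊16019/795⌋=20 ⌊16212/795⌋=20 ⌊16405/795⌋=20 ⌊16598/795⌋=20 ⌊16791/795⌋=21 ⌊16984/795⌋=21 ⌊17177/795⌋=21
  n=90…99: ⌊17370/795⌋=21 ⌊17563/795⌋=22 ⌊17756/795⌋=22 ⌊17949/795⌋=22 ⌊18142/795⌋=22 ⌊18335/795⌋=23 ⌊18528/795⌋=23 ⌊18721/795⌋=23 ⌊18914/795⌋=23 ⌊19107/795⌋=24
  n=100…109: ⌊19300/795⌋=24 ⌊19493/795⌋=24 ⌊19686/795⌋=24 ⌊19879/795⌋=25 ⌊20072/795⌋=25 ⌊20265/795⌋=25 ⌊20458/795⌋=25 ⌊20651/795⌋=25 ⌊20844/795⌋=26 ⌊21037/795⌋=26
  n=110…119: ⌊21230/795⌋=26 ⌊21423/795⌋=26 ⌊21616/795⌋=27 ⌊21809/795⌋=27 ⌊22002/795⌋=27 ⌊22195/795⌋=27 ⌊22388/795⌋=28 ⌊22581/795⌋=28 ⌊22774/795⌋=28 ⌊22967/795⌋=28
  n=120…129: ⌊23160/795⌋=29 ⌊23353/795⌋=29 ⌊23546/795⌋=29 ⌊23739/795⌋=29 ⌊23932/795⌋=30 ⌊24125/795⌋=30 ⌊24318/795⌋=30 ⌊24511/795⌋=30 ⌊24704/795⌋=31 ⌊24897/795⌋=31
  n=130…139: ⌊25090/795⌋=31 ⌊25283/795⌋=31 ⌊25476/795⌋=32 ⌊25669/795⌋=32 ⌊25862/795⌋=32 ⌊26055/795⌋=32 ⌊26248/795⌋=33 ⌊26441/795⌋=33 ⌊26634/795⌋=33 ⌊26827/795⌋=33
  n=140…144: ⌊27020/795⌋=33 ⌊27213/795⌋=34 ⌊27406/795⌋=34 ⌊27599/795⌋=34 ⌊27792/795⌋=34
s_n = t_(n+1) − t_n for n = 0 … 143 gives
prefix = 000010001000100010001000100010001000010001000100010001000100010001000010001000100010001000100010001000100001000100010001000100010001000100001000
slide a length-7 window over [0..6] … [137..143] (138 windows); first occurrence of each distinct factor:
  [  0..  6] 0000100
  [  1..  7] 0001000
  [  2..  8] 0010001
  [  3..  9] 0100010
  [  4.. 10] 1000100
  [ 30.. 36] 0010000
  [ 31.. 37] 0100001
  [ 32.. 38] 1000010
  (the other 130 windows repeat one of these)
distinct factors: {0000100, 0001000, 0010000, 0010001, 0100001, 0100010, 1000010, 1000100}
count = 8  (Sturmian bound for length 7 is 8)


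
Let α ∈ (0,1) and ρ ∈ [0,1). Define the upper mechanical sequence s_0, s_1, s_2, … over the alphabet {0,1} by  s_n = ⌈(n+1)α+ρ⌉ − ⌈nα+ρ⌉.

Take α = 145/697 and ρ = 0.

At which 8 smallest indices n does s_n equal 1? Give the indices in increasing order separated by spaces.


n=0: ⌈145/697⌉−⌈0/697⌉ = 1−0 = 1  ← one
n=1: ⌈290/697⌉−⌈145/697⌉ = 1−1 = 0
n=2: ⌈435/697⌉−⌈290/697⌉ = 1−1 = 0
n=3: ⌈580/697⌉−⌈435/697⌉ = 1−1 = 0
n=4: ⌈725/697⌉−⌈580/697⌉ = 2−1 = 1  ← one
n=5: ⌈870/697⌉−⌈725/697⌉ = 2−2 = 0
n=6: ⌈1015/697⌉−⌈870/697⌉ = 2−2 = 0
n=7: ⌈1160/697⌉−⌈1015/697⌉ = 2−2 = 0
n=8: ⌈1305/697⌉−⌈1160/697⌉ = 2−2 = 0
n=9: ⌈1450/697⌉−⌈1305/697⌉ = 3−2 = 1  ← one
n=10: ⌈1595/697⌉−⌈1450/697⌉ = 3−3 = 0
n=11: ⌈1740/697⌉−⌈1595/697⌉ = 3−3 = 0
n=12: ⌈1885/697⌉−⌈1740/697⌉ = 3−3 = 0
n=13: ⌈2030/697⌉−⌈1885/697⌉ = 3−3 = 0
n=14: ⌈2175/697⌉−⌈2030/697⌉ = 4−3 = 1  ← one
n=15: ⌈2320/697⌉−⌈2175/697⌉ = 4−4 = 0
n=16: ⌈2465/697⌉−⌈2320/697⌉ = 4−4 = 0
n=17: ⌈2610/697⌉−⌈2465/697⌉ = 4−4 = 0
n=18: ⌈2755/697⌉−⌈2610/697⌉ = 4−4 = 0
n=19: ⌈2900/697⌉−⌈2755/697⌉ = 5−4 = 1  ← one
n=20: ⌈3045/697⌉−⌈2900/697⌉ = 5−5 = 0
n=21: ⌈3190/697⌉−⌈3045/697⌉ = 5−5 = 0
n=22: ⌈3335/697⌉−⌈3190/697⌉ = 5−5 = 0
n=23: ⌈3480/697⌉−⌈3335/697⌉ = 5−5 = 0
n=24: ⌈3625/697⌉−⌈3480/697⌉ = 6−5 = 1  ← one
n=25: ⌈3770/697⌉−⌈3625/697⌉ = 6−6 = 0
n=26: ⌈3915/697⌉−⌈3770/697⌉ = 6−6 = 0
n=27: ⌈4060/697⌉−⌈3915/697⌉ = 6−6 = 0
n=28: ⌈4205/697⌉−⌈4060/697⌉ = 7−6 = 1  ← one
n=29: ⌈4350/697⌉−⌈4205/697⌉ = 7−7 = 0
n=30: ⌈4495/697⌉−⌈4350/697⌉ = 7−7 = 0
n=31: ⌈4640/697⌉−⌈4495/697⌉ = 7−7 = 0
n=32: ⌈4785/697⌉−⌈4640/697⌉ = 7−7 = 0
n=33: ⌈4930/697⌉−⌈4785/697⌉ = 8−7 = 1  ← one
positions of the first 8 ones: 0 4 9 14 19 24 28 33

0 4 9 14 19 24 28 33


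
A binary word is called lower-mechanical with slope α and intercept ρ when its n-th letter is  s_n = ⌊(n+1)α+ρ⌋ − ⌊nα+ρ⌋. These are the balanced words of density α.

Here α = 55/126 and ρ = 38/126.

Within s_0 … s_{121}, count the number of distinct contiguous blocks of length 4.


5

t_n = ⌊(n·55+38)/126⌋ for n = 0 … 122:
  n=0…9: ⌊38/126⌋=0 ⌊93/126⌋=0 ⌊148/126⌋=1 ⌊203/126⌋=1 ⌊258/126⌋=2 ⌊313/126⌋=2 ⌊368/126⌋=2 ⌊423/126⌋=3 ⌊478/126⌋=3 ⌊533/126⌋=4
  n=10…19: ⌊588/126⌋=4 ⌊643/126⌋=5 ⌊698/126⌋=5 ⌊753/126⌋=5 ⌊808/126⌋=6 ⌊863/126⌋=6 ⌊918/126⌋=7 ⌊973/126⌋=7 ⌊1028/126⌋=8 ⌊1083/126⌋=8
  n=20…29: ⌊1138/126⌋=9 ⌊1193/126⌋=9 ⌊1248/126⌋=9 ⌊1303/126⌋=10 ⌊1358/126⌋=10 ⌊1413/126⌋=11 ⌊1468/126⌋=11 ⌊1523/126⌋=12 ⌊1578/126⌋=12 ⌊1633/126⌋=12
  n=30…39: ⌊1688/126⌋=13 ⌊1743/126⌋=13 ⌊1798/126⌋=14 ⌊1853/126⌋=14 ⌊1908/126⌋=15 ⌊1963/126⌋=15 ⌊2018/126⌋=16 ⌊2073/126⌋=16 ⌊2128/126⌋=16 ⌊2183/126⌋=17
  n=40…49: ⌊2238/126⌋=17 ⌊2293/126⌋=18 ⌊2348/126⌋=18 ⌊2403/126⌋=19 ⌊2458/126⌋=19 ⌊2513/126⌋=19 ⌊2568/126⌋=20 ⌊2623/126⌋=20 ⌊2678/126⌋=21 ⌊2733/126⌋=21
  n=50…59: ⌊2788/126⌋=22 ⌊2843/126⌋=22 ⌊2898/126⌋=23 ⌊2953/126⌋=23 ⌊3008/126⌋=23 ⌊3063/126⌋=24 ⌊3118/126⌋=24 ⌊3173/126⌋=25 ⌊3228/126⌋=25 ⌊3283/126⌋=26
  n=60…69: ⌊3338/126⌋=26 ⌊3393/126⌋=26 ⌊3448/126⌋=27 ⌊3503/126⌋=27 ⌊3558/126⌋=28 ⌊3613/126⌋=28 ⌊3668/126⌋=29 ⌊3723/126⌋=29 ⌊3778/126⌋=29 ⌊3833/126⌋=30
  n=70…79: ⌊3888/126⌋=30 ⌊3943/126⌋=31 ⌊3998/126⌋=31 ⌊4053/126⌋=32 ⌊4108/126⌋=32 ⌊4163/126⌋=33 ⌊4218/126⌋=33 ⌊4273/126⌋=33 ⌊4328/126⌋=34 ⌊4383/126⌋=34
  n=80…89: ⌊4438/126⌋=35 ⌊4493/126⌋=35 ⌊4548/126⌋=36 ⌊4603/126⌋=36 ⌊4658/126⌋=36 ⌊4713/126⌋=37 ⌊4768/126⌋=37 ⌊4823/126⌋=38 ⌊4878/126⌋=38 ⌊4933/126⌋=39
  n=90…99: ⌊4988/126⌋=39 ⌊5043/126⌋=40 ⌊5098/126⌋=40 ⌊5153/126⌋=40 ⌊5208/126⌋=41 ⌊5263/126⌋=41 ⌊5318/126⌋=42 ⌊5373/126⌋=42 ⌊5428/126⌋=43 ⌊5483/126⌋=43
  n=100…109: ⌊5538/126⌋=43 ⌊5593/126⌋=44 ⌊5648/126⌋=44 ⌊5703/126⌋=45 ⌊5758/126⌋=45 ⌊5813/126⌋=46 ⌊5868/126⌋=46 ⌊5923/126⌋=47 ⌊5978/126⌋=47 ⌊6033/126⌋=47
  n=110…119: ⌊6088/126⌋=48 ⌊6143/126⌋=48 ⌊6198/126⌋=49 ⌊6253/126⌋=49 ⌊6308/126⌋=50 ⌊6363/126⌋=50 ⌊6418/126⌋=50 ⌊6473/126⌋=51 ⌊6528/126⌋=51 ⌊6583/126⌋=52
  n=120…122: ⌊6638/126⌋=52 ⌊6693/126⌋=53 ⌊6748/126⌋=53
s_n = t_(n+1) − t_n for n = 0 … 121 gives
prefix = 01010010101001010101001010100101010100101010010101010010101001010100101010100101010010101010010101001010101001010100101010
slide a length-4 window over [0..3] … [118..121] (119 windows); first occurrence of each distinct factor:
  [  0..  3] 0101
  [  1..  4] 1010
  [  2..  5] 0100
  [  3..  6] 1001
  [  4..  7] 0010
  (the other 114 windows repeat one of these)
distinct factors: {0010, 0100, 0101, 1001, 1010}
count = 5  (Sturmian bound for length 4 is 5)


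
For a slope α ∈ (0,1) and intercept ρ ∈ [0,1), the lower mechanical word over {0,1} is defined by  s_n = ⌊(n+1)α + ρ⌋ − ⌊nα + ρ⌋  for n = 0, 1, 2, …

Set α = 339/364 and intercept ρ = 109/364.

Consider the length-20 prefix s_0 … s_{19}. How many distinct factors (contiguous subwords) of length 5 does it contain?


t_n = ⌊(n·339+109)/364⌋ for n = 0 … 20:
  n=0…9: ⌊109/364⌋=0 ⌊448/364⌋=1 ⌊787/364⌋=2 ⌊1126/364⌋=3 ⌊1465/364⌋=4 ⌊1804/364⌋=4 ⌊2143/364⌋=5 ⌊2482/364⌋=6 ⌊2821/364⌋=7 ⌊3160/364⌋=8
  n=10…19: ⌊3499/364⌋=9 ⌊3838/364⌋=10 ⌊4177/364⌋=11 ⌊4516/364⌋=12 ⌊4855/364⌋=13 ⌊5194/364⌋=14 ⌊5533/364⌋=15 ⌊5872/364⌋=16 ⌊6211/364⌋=17 ⌊6550/364⌋=17
  n=20: ⌊6889/364⌋=18
s_n = t_(n+1) − t_n for n = 0 … 19 gives
prefix = 11110111111111111101
slide a length-5 window over [0..4] … [15..19] (16 windows); first occurrence of each distinct factor:
  [  0..  4] 11110
  [  1..  5] 11101
  [  2..  6] 11011
  [  3..  7] 10111
  [  4..  8] 01111
  [  5..  9] 11111
  (the other 10 windows repeat one of these)
distinct factors: {01111, 10111, 11011, 11101, 11110, 11111}
count = 6  (Sturmian bound for length 5 is 6)

6


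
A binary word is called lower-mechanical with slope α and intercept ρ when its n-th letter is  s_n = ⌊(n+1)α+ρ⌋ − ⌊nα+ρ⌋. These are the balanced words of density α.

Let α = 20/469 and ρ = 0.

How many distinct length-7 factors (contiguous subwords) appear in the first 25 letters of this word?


3

t_n = ⌊(n·20)/469⌋ for n = 0 … 25:
  n=0…9: ⌊0/469⌋=0 ⌊20/469⌋=0 ⌊40/469⌋=0 ⌊60/469⌋=0 ⌊80/469⌋=0 ⌊100/469⌋=0 ⌊120/469⌋=0 ⌊140/469⌋=0 ⌊160/469⌋=0 ⌊180/469⌋=0
  n=10…19: ⌊200/469⌋=0 ⌊220/469⌋=0 ⌊240/469⌋=0 ⌊260/469⌋=0 ⌊280/469⌋=0 ⌊300/469⌋=0 ⌊320/469⌋=0 ⌊340/469⌋=0 ⌊360/469⌋=0 ⌊380/469⌋=0
  n=20…25: ⌊400/469⌋=0 ⌊420/469⌋=0 ⌊440/469⌋=0 ⌊460/469⌋=0 ⌊480/469⌋=1 ⌊500/469⌋=1
s_n = t_(n+1) − t_n for n = 0 … 24 gives
prefix = 0000000000000000000000010
slide a length-7 window over [0..6] … [18..24] (19 windows); first occurrence of each distinct factor:
  [  0..  6] 0000000
  [ 17.. 23] 0000001
  [ 18.. 24] 0000010
  (the other 16 windows repeat one of these)
distinct factors: {0000000, 0000001, 0000010}
count = 3  (Sturmian bound for length 7 is 8)


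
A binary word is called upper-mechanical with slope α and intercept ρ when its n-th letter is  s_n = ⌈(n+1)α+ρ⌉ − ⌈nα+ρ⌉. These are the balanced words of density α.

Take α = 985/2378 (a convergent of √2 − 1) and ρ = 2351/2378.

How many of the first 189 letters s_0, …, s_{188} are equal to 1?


#1s = Σ_{n=0}^{188} s_n = Σ_{n=0}^{188} (⌈(n+1)α+ρ⌉ − ⌈nα+ρ⌉)
the sum telescopes: every ⌈nα+ρ⌉ with 0 < n < 189 appears once with + and once with −, leaving ⌈189α+ρ⌉ − ⌈0·α+ρ⌉
189α + ρ = (189·985 + 2351) / 2378 = 188516/2378
ρ = 2351/2378
⌈188516/2378⌉ = 80,  ⌈2351/2378⌉ = 1
#1s = 80 − 1 = 79

79


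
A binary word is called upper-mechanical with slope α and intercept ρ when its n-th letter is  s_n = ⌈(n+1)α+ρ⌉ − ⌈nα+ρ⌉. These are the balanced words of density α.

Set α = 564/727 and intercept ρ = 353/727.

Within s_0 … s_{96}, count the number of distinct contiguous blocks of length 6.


7

t_n = ⌈(n·564+353)/727⌉ for n = 0 … 97:
  n=0…9: ⌈353/727⌉=1 ⌈917/727⌉=2 ⌈1481/727⌉=3 ⌈2045/727⌉=3 ⌈2609/727⌉=4 ⌈3173/727⌉=5 ⌈3737/727⌉=6 ⌈4301/727⌉=6 ⌈4865/727⌉=7 ⌈5429/727⌉=8
  n=10…19: ⌈5993/727⌉=9 ⌈6557/727⌉=10 ⌈7121/727⌉=10 ⌈7685/727⌉=11 ⌈8249/727⌉=12 ⌈8813/727⌉=13 ⌈9377/727⌉=13 ⌈9941/727⌉=14 ⌈10505/727⌉=15 ⌈11069/727⌉=16
  n=20…29: ⌈11633/727⌉=17 ⌈12197/727⌉=17 ⌈12761/727⌉=18 ⌈13325/727⌉=19 ⌈13889/727⌉=20 ⌈14453/727⌉=20 ⌈15017/727⌉=21 ⌈15581/727⌉=22 ⌈16145/727⌉=23 ⌈16709/727⌉=23
  n=30…39: ⌈17273/727⌉=24 ⌈17837/727⌉=25 ⌈18401/727⌉=26 ⌈18965/727⌉=27 ⌈19529/727⌉=27 ⌈20093/727⌉=28 ⌈20657/727⌉=29 ⌈21221/727⌉=30 ⌈21785/727⌉=30 ⌈22349/727⌉=31
  n=40…49: ⌈22913/727⌉=32 ⌈23477/727⌉=33 ⌈24041/727⌉=34 ⌈24605/727⌉=34 ⌈25169/727⌉=35 ⌈25733/727⌉=36 ⌈26297/727⌉=37 ⌈26861/727⌉=37 ⌈27425/727⌉=38 ⌈27989/727⌉=39
  n=50…59: ⌈28553/727⌉=40 ⌈29117/727⌉=41 ⌈29681/727⌉=41 ⌈30245/727⌉=42 ⌈30809/727⌉=43 ⌈31373/727⌉=44 ⌈31937/727⌉=44 ⌈32501/727⌉=45 ⌈33065/727⌉=46 ⌈33629/727⌉=47
  n=60…69: ⌈34193/727⌉=48 ⌈34757/727⌉=48 ⌈35321/727⌉=49 ⌈35885/727⌉=50 ⌈36449/727⌉=51 ⌈37013/727⌉=51 ⌈37577/727⌉=52 ⌈38141/727⌉=53 ⌈38705/727⌉=54 ⌈39269/727⌉=55
  n=70…79: ⌈39833/727⌉=55 ⌈40397/727⌉=56 ⌈40961/727⌉=57 ⌈41525/727⌉=58 ⌈42089/727⌉=58 ⌈42653/727⌉=59 ⌈43217/727⌉=60 ⌈43781/727⌉=61 ⌈44345/727⌉=61 ⌈44909/727⌉=62
  n=80…89: ⌈45473/727⌉=63 ⌈46037/727⌉=64 ⌈46601/727⌉=65 ⌈47165/727⌉=65 ⌈47729/727⌉=66 ⌈48293/727⌉=67 ⌈48857/727⌉=68 ⌈49421/727⌉=68 ⌈49985/727⌉=69 ⌈50549/727⌉=70
  n=90…97: ⌈51113/727⌉=71 ⌈51677/727⌉=72 ⌈52241/727⌉=72 ⌈52805/727⌉=73 ⌈53369/727⌉=74 ⌈53933/727⌉=75 ⌈54497/727⌉=75 ⌈55061/727⌉=76
s_n = t_(n+1) − t_n for n = 0 … 96 gives
prefix = 1101110111101110111101110111011110111011110111011110111011110111011110111011101111011101111011101
slide a length-6 window over [0..5] … [91..96] (92 windows); first occurrence of each distinct factor:
  [  0..  5] 110111
  [  1..  6] 101110
  [  2..  7] 011101
  [  3..  8] 111011
  [  5.. 10] 101111
  [  6.. 11] 011110
  [  7.. 12] 111101
  (the other 85 windows repeat one of these)
distinct factors: {011101, 011110, 101110, 101111, 110111, 111011, 111101}
count = 7  (Sturmian bound for length 6 is 7)


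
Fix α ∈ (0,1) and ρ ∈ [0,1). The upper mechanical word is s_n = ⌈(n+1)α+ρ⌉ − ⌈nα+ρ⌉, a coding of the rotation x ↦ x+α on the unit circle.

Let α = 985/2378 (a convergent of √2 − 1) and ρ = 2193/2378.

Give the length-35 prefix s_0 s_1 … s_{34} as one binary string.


n=0: ⌈(1·985+2193)/2378⌉ − ⌈(0·985+2193)/2378⌉ = ⌈3178/2378⌉ − ⌈2193/2378⌉ = 2 − 1 = 1
n=1: ⌈(2·985+2193)/2378⌉ − ⌈(1·985+2193)/2378⌉ = ⌈4163/2378⌉ − ⌈3178/2378⌉ = 2 − 2 = 0
n=2: ⌈(3·985+2193)/2378⌉ − ⌈(2·985+2193)/2378⌉ = ⌈5148/2378⌉ − ⌈4163/2378⌉ = 3 − 2 = 1
n=3: ⌈(4·985+2193)/2378⌉ − ⌈(3·985+2193)/2378⌉ = ⌈6133/2378⌉ − ⌈5148/2378⌉ = 3 − 3 = 0
n=4: ⌈(5·985+2193)/2378⌉ − ⌈(4·985+2193)/2378⌉ = ⌈7118/2378⌉ − ⌈6133/2378⌉ = 3 − 3 = 0
n=5: ⌈(6·985+2193)/2378⌉ − ⌈(5·985+2193)/2378⌉ = ⌈8103/2378⌉ − ⌈7118/2378⌉ = 4 − 3 = 1
n=6: ⌈(7·985+2193)/2378⌉ − ⌈(6·985+2193)/2378⌉ = ⌈9088/2378⌉ − ⌈8103/2378⌉ = 4 − 4 = 0
n=7: ⌈(8·985+2193)/2378⌉ − ⌈(7·985+2193)/2378⌉ = ⌈10073/2378⌉ − ⌈9088/2378⌉ = 5 − 4 = 1
n=8: ⌈(9·985+2193)/2378⌉ − ⌈(8·985+2193)/2378⌉ = ⌈11058/2378⌉ − ⌈10073/2378⌉ = 5 − 5 = 0
n=9: ⌈(10·985+2193)/2378⌉ − ⌈(9·985+2193)/2378⌉ = ⌈12043/2378⌉ − ⌈11058/2378⌉ = 6 − 5 = 1
n=10: ⌈(11·985+2193)/2378⌉ − ⌈(10·985+2193)/2378⌉ = ⌈13028/2378⌉ − ⌈12043/2378⌉ = 6 − 6 = 0
n=11: ⌈(12·985+2193)/2378⌉ − ⌈(11·985+2193)/2378⌉ = ⌈14013/2378⌉ − ⌈13028/2378⌉ = 6 − 6 = 0
n=12: ⌈(13·985+2193)/2378⌉ − ⌈(12·985+2193)/2378⌉ = ⌈14998/2378⌉ − ⌈14013/2378⌉ = 7 − 6 = 1
n=13: ⌈(14·985+2193)/2378⌉ − ⌈(13·985+2193)/2378⌉ = ⌈15983/2378⌉ − ⌈14998/2378⌉ = 7 − 7 = 0
n=14: ⌈(15·985+2193)/2378⌉ − ⌈(14·985+2193)/2378⌉ = ⌈16968/2378⌉ − ⌈15983/2378⌉ = 8 − 7 = 1
n=15: ⌈(16·985+2193)/2378⌉ − ⌈(15·985+2193)/2378⌉ = ⌈17953/2378⌉ − ⌈16968/2378⌉ = 8 − 8 = 0
n=16: ⌈(17·985+2193)/2378⌉ − ⌈(16·985+2193)/2378⌉ = ⌈18938/2378⌉ − ⌈17953/2378⌉ = 8 − 8 = 0
n=17: ⌈(18·985+2193)/2378⌉ − ⌈(17·985+2193)/2378⌉ = ⌈19923/2378⌉ − ⌈18938/2378⌉ = 9 − 8 = 1
n=18: ⌈(19·985+2193)/2378⌉ − ⌈(18·985+2193)/2378⌉ = ⌈20908/2378⌉ − ⌈19923/2378⌉ = 9 − 9 = 0
n=19: ⌈(20·985+2193)/2378⌉ − ⌈(19·985+2193)/2378⌉ = ⌈21893/2378⌉ − ⌈20908/2378⌉ = 10 − 9 = 1
n=20: ⌈(21·985+2193)/2378⌉ − ⌈(20·985+2193)/2378⌉ = ⌈22878/2378⌉ − ⌈21893/2378⌉ = 10 − 10 = 0
n=21: ⌈(22·985+2193)/2378⌉ − ⌈(21·985+2193)/2378⌉ = ⌈23863/2378⌉ − ⌈22878/2378⌉ = 11 − 10 = 1
n=22: ⌈(23·985+2193)/2378⌉ − ⌈(22·985+2193)/2378⌉ = ⌈24848/2378⌉ − ⌈23863/2378⌉ = 11 − 11 = 0
n=23: ⌈(24·985+2193)/2378⌉ − ⌈(23·985+2193)/2378⌉ = ⌈25833/2378⌉ − ⌈24848/2378⌉ = 11 − 11 = 0
n=24: ⌈(25·985+2193)/2378⌉ − ⌈(24·985+2193)/2378⌉ = ⌈26818/2378⌉ − ⌈25833/2378⌉ = 12 − 11 = 1
n=25: ⌈(26·985+2193)/2378⌉ − ⌈(25·985+2193)/2378⌉ = ⌈27803/2378⌉ − ⌈26818/2378⌉ = 12 − 12 = 0
n=26: ⌈(27·985+2193)/2378⌉ − ⌈(26·985+2193)/2378⌉ = ⌈28788/2378⌉ − ⌈27803/2378⌉ = 13 − 12 = 1
n=27: ⌈(28·985+2193)/2378⌉ − ⌈(27·985+2193)/2378⌉ = ⌈29773/2378⌉ − ⌈28788/2378⌉ = 13 − 13 = 0
n=28: ⌈(29·985+2193)/2378⌉ − ⌈(28·985+2193)/2378⌉ = ⌈30758/2378⌉ − ⌈29773/2378⌉ = 13 − 13 = 0
n=29: ⌈(30·985+2193)/2378⌉ − ⌈(29·985+2193)/2378⌉ = ⌈31743/2378⌉ − ⌈30758/2378⌉ = 14 − 13 = 1
n=30: ⌈(31·985+2193)/2378⌉ − ⌈(30·985+2193)/2378⌉ = ⌈32728/2378⌉ − ⌈31743/2378⌉ = 14 − 14 = 0
n=31: ⌈(32·985+2193)/2378⌉ − ⌈(31·985+2193)/2378⌉ = ⌈33713/2378⌉ − ⌈32728/2378⌉ = 15 − 14 = 1
n=32: ⌈(33·985+2193)/2378⌉ − ⌈(32·985+2193)/2378⌉ = ⌈34698/2378⌉ − ⌈33713/2378⌉ = 15 − 15 = 0
n=33: ⌈(34·985+2193)/2378⌉ − ⌈(33·985+2193)/2378⌉ = ⌈35683/2378⌉ − ⌈34698/2378⌉ = 16 − 15 = 1
n=34: ⌈(35·985+2193)/2378⌉ − ⌈(34·985+2193)/2378⌉ = ⌈36668/2378⌉ − ⌈35683/2378⌉ = 16 − 16 = 0

10100101010010100101010010100101010


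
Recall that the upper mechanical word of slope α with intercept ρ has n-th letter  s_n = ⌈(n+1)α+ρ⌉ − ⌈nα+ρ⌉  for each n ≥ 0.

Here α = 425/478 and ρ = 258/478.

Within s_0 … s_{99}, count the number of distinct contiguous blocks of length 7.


t_n = ⌈(n·425+258)/478⌉ for n = 0 … 100:
  n=0…9: ⌈258/478⌉=1 ⌈683/478⌉=2 ⌈1108/478⌉=3 ⌈1533/478⌉=4 ⌈1958/478⌉=5 ⌈2383/478⌉=5 ⌈2808/478⌉=6 ⌈3233/478⌉=7 ⌈3658/478⌉=8 ⌈4083/478⌉=9
  n=10…19: ⌈4508/478⌉=10 ⌈4933/478⌉=11 ⌈5358/478⌉=12 ⌈5783/478⌉=13 ⌈6208/478⌉=13 ⌈6633/478⌉=14 ⌈7058/478⌉=15 ⌈7483/478⌉=16 ⌈7908/478⌉=17 ⌈8333/478⌉=18
  n=20…29: ⌈8758/478⌉=19 ⌈9183/478⌉=20 ⌈9608/478⌉=21 ⌈10033/478⌉=21 ⌈10458/478⌉=22 ⌈10883/478⌉=23 ⌈11308/478⌉=24 ⌈11733/478⌉=25 ⌈12158/478⌉=26 ⌈12583/478⌉=27
  n=30…39: ⌈13008/478⌉=28 ⌈13433/478⌉=29 ⌈13858/478⌉=29 ⌈14283/478⌉=30 ⌈14708/478⌉=31 ⌈15133/478⌉=32 ⌈15558/478⌉=33 ⌈15983/478⌉=34 ⌈16408/478⌉=35 ⌈16833/478⌉=36
  n=40…49: ⌈17258/478⌉=37 ⌈17683/478⌉=37 ⌈18108/478⌉=38 ⌈18533/478⌉=39 ⌈18958/478⌉=40 ⌈19383/478⌉=41 ⌈19808/478⌉=42 ⌈20233/478⌉=43 ⌈20658/478⌉=44 ⌈21083/478⌉=45
  n=50…59: ⌈21508/478⌉=45 ⌈21933/478⌉=46 ⌈22358/478⌉=47 ⌈22783/478⌉=48 ⌈23208/478⌉=49 ⌈23633/478⌉=50 ⌈24058/478⌉=51 ⌈24483/478⌉=52 ⌈24908/478⌉=53 ⌈25333/478⌉=53
  n=60…69: ⌈25758/478⌉=54 ⌈26183/478⌉=55 ⌈26608/478⌉=56 ⌈27033/478⌉=57 ⌈27458/478⌉=58 ⌈27883/478⌉=59 ⌈28308/478⌉=60 ⌈28733/478⌉=61 ⌈29158/478⌉=61 ⌈29583/478⌉=62
  n=70…79: ⌈30008/478⌉=63 ⌈30433/478⌉=64 ⌈30858/478⌉=65 ⌈31283/478⌉=66 ⌈31708/478⌉=67 ⌈32133/478⌉=68 ⌈32558/478⌉=69 ⌈32983/478⌉=70 ⌈33408/478⌉=70 ⌈33833/478⌉=71
  n=80…89: ⌈34258/478⌉=72 ⌈34683/478⌉=73 ⌈35108/478⌉=74 ⌈35533/478⌉=75 ⌈35958/478⌉=76 ⌈36383/478⌉=77 ⌈36808/478⌉=78 ⌈37233/478⌉=78 ⌈37658/478⌉=79 ⌈38083/478⌉=80
  n=90…99: ⌈38508/478⌉=81 ⌈38933/478⌉=82 ⌈39358/478⌉=83 ⌈39783/478⌉=84 ⌈40208/478⌉=85 ⌈40633/478⌉=86 ⌈41058/478⌉=86 ⌈41483/478⌉=87 ⌈41908/478⌉=88 ⌈42333/478⌉=89
  n=100: ⌈42758/478⌉=90
s_n = t_(n+1) − t_n for n = 0 … 99 gives
prefix = 1111011111111011111111011111111011111111011111111011111111011111111011111111101111111101111111101111
slide a length-7 window over [0..6] … [93..99] (94 windows); first occurrence of each distinct factor:
  [  0..  6] 1111011
  [  1..  7] 1110111
  [  2..  8] 1101111
  [  3..  9] 1011111
  [  4.. 10] 0111111
  [  5.. 11] 1111111
  [  7.. 13] 1111110
  [  8.. 14] 1111101
  (the other 86 windows repeat one of these)
distinct factors: {0111111, 1011111, 1101111, 1110111, 1111011, 1111101, 1111110, 1111111}
count = 8  (Sturmian bound for length 7 is 8)

8


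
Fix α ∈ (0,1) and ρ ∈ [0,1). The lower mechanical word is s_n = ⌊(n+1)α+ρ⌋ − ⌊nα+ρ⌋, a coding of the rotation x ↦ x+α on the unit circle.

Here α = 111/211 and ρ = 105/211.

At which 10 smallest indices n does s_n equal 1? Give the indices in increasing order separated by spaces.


n=0: ⌊216/211⌋−⌊105/211⌋ = 1−0 = 1  ← one
n=1: ⌊327/211⌋−⌊216/211⌋ = 1−1 = 0
n=2: ⌊438/211⌋−⌊327/211⌋ = 2−1 = 1  ← one
n=3: ⌊549/211⌋−⌊438/211⌋ = 2−2 = 0
n=4: ⌊660/211⌋−⌊549/211⌋ = 3−2 = 1  ← one
n=5: ⌊771/211⌋−⌊660/211⌋ = 3−3 = 0
n=6: ⌊882/211⌋−⌊771/211⌋ = 4−3 = 1  ← one
n=7: ⌊993/211⌋−⌊882/211⌋ = 4−4 = 0
n=8: ⌊1104/211⌋−⌊993/211⌋ = 5−4 = 1  ← one
n=9: ⌊1215/211⌋−⌊1104/211⌋ = 5−5 = 0
n=10: ⌊1326/211⌋−⌊1215/211⌋ = 6−5 = 1  ← one
n=11: ⌊1437/211⌋−⌊1326/211⌋ = 6−6 = 0
n=12: ⌊1548/211⌋−⌊1437/211⌋ = 7−6 = 1  ← one
n=13: ⌊1659/211⌋−⌊1548/211⌋ = 7−7 = 0
n=14: ⌊1770/211⌋−⌊1659/211⌋ = 8−7 = 1  ← one
n=15: ⌊1881/211⌋−⌊1770/211⌋ = 8−8 = 0
n=16: ⌊1992/211⌋−⌊1881/211⌋ = 9−8 = 1  ← one
n=17: ⌊2103/211⌋−⌊1992/211⌋ = 9−9 = 0
n=18: ⌊2214/211⌋−⌊2103/211⌋ = 10−9 = 1  ← one
positions of the first 10 ones: 0 2 4 6 8 10 12 14 16 18

0 2 4 6 8 10 12 14 16 18


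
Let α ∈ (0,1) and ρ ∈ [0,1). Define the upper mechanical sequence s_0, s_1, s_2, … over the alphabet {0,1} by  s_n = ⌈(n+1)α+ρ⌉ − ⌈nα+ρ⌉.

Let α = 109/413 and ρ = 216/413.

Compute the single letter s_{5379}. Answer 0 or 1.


0

(n+1)α + ρ = (5380·109 + 216) / 413 = 586636/413
nα + ρ     = (5379·109 + 216) / 413 = 586527/413
⌈586636/413⌉ = 1421,  ⌈586527/413⌉ = 1421
s_{5379} = 1421 − 1421 = 0


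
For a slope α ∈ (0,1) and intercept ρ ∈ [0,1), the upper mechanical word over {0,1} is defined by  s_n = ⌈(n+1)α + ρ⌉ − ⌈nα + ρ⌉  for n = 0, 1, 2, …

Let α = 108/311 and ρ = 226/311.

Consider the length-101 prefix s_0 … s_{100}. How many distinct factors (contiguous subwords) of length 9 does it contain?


10

t_n = ⌈(n·108+226)/311⌉ for n = 0 … 101:
  n=0…9: ⌈226/311⌉=1 ⌈334/311⌉=2 ⌈442/311⌉=2 ⌈550/311⌉=2 ⌈658/311⌉=3 ⌈766/311⌉=3 ⌈874/311⌉=3 ⌈982/311⌉=4 ⌈1090/311⌉=4 ⌈1198/311⌉=4
  n=10…19: ⌈1306/311⌉=5 ⌈1414/311⌉=5 ⌈1522/311⌉=5 ⌈1630/311⌉=6 ⌈1738/311⌉=6 ⌈1846/311⌉=6 ⌈1954/311⌉=7 ⌈2062/311⌉=7 ⌈2170/311⌉=7 ⌈2278/311⌉=8
  n=20…29: ⌈2386/311⌉=8 ⌈2494/311⌉=9 ⌈2602/311⌉=9 ⌈2710/311⌉=9 ⌈2818/311⌉=10 ⌈2926/311⌉=10 ⌈3034/311⌉=10 ⌈3142/311⌉=11 ⌈3250/311⌉=11 ⌈3358/311⌉=11
  n=30…39: ⌈3466/311⌉=12 ⌈3574/311⌉=12 ⌈3682/311⌉=12 ⌈3790/311⌉=13 ⌈3898/311⌉=13 ⌈4006/311⌉=13 ⌈4114/311⌉=14 ⌈4222/311⌉=14 ⌈4330/311⌉=14 ⌈4438/311⌉=15
  n=40…49: ⌈4546/311⌉=15 ⌈4654/311⌉=15 ⌈4762/311⌉=16 ⌈4870/311⌉=16 ⌈4978/311⌉=17 ⌈5086/311⌉=17 ⌈5194/311⌉=17 ⌈5302/311⌉=18 ⌈5410/311⌉=18 ⌈5518/311⌉=18
  n=50…59: ⌈5626/311⌉=19 ⌈5734/311⌉=19 ⌈5842/311⌉=19 ⌈5950/311⌉=20 ⌈6058/311⌉=20 ⌈6166/311⌉=20 ⌈6274/311⌉=21 ⌈6382/311⌉=21 ⌈6490/311⌉=21 ⌈6598/311⌉=22
  n=60…69: ⌈6706/311⌉=22 ⌈6814/311⌉=22 ⌈6922/311⌉=23 ⌈7030/311⌉=23 ⌈7138/311⌉=23 ⌈7246/311⌉=24 ⌈7354/311⌉=24 ⌈7462/311⌉=24 ⌈7570/311⌉=25 ⌈7678/311⌉=25
  n=70…79: ⌈7786/311⌉=26 ⌈7894/311⌉=26 ⌈8002/311⌉=26 ⌈8110/311⌉=27 ⌈8218/311⌉=27 ⌈8326/311⌉=27 ⌈8434/311⌉=28 ⌈8542/311⌉=28 ⌈8650/311⌉=28 ⌈8758/311⌉=29
  n=80…89: ⌈8866/311⌉=29 ⌈8974/311⌉=29 ⌈9082/311⌉=30 ⌈9190/311⌉=30 ⌈9298/311⌉=30 ⌈9406/311⌉=31 ⌈9514/311⌉=31 ⌈9622/311⌉=31 ⌈9730/311⌉=32 ⌈9838/311⌉=32
  n=90…99: ⌈9946/311⌉=32 ⌈10054/311⌉=33 ⌈10162/311⌉=33 ⌈10270/311⌉=34 ⌈10378/311⌉=34 ⌈10486/311⌉=34 ⌈10594/311⌉=35 ⌈10702/311⌉=35 ⌈10810/311⌉=35 ⌈10918/311⌉=36
  n=100…101: ⌈11026/311⌉=36 ⌈11134/311⌉=36
s_n = t_(n+1) − t_n for n = 0 … 100 gives
prefix = 10010010010010010010100100100100100100100101001001001001001001001001010010010010010010010010100100100
slide a length-9 window over [0..8] … [92..100] (93 windows); first occurrence of each distinct factor:
  [  0..  8] 100100100
  [  1..  9] 001001001
  [  2.. 10] 010010010
  [ 12.. 20] 100100101
  [ 13.. 21] 001001010
  [ 14.. 22] 010010100
  [ 15.. 23] 100101001
  [ 16.. 24] 001010010
  [ 17.. 25] 010100100
  [ 18.. 26] 101001001
  (the other 83 windows repeat one of these)
distinct factors: {001001001, 001001010, 001010010, 010010010, 010010100, 010100100, 100100100, 100100101, 100101001, 101001001}
count = 10  (Sturmian bound for length 9 is 10)


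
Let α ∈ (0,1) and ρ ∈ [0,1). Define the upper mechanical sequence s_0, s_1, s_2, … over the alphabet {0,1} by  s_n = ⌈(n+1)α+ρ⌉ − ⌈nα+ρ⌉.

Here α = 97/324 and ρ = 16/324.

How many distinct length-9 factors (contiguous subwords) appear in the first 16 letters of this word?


8

t_n = ⌈(n·97+16)/324⌉ for n = 0 … 16:
  n=0…9: ⌈16/324⌉=1 ⌈113/324⌉=1 ⌈210/324⌉=1 ⌈307/324⌉=1 ⌈404/324⌉=2 ⌈501/324⌉=2 ⌈598/324⌉=2 ⌈695/324⌉=3 ⌈792/324⌉=3 ⌈889/324⌉=3
  n=10…16: ⌈986/324⌉=4 ⌈1083/324⌉=4 ⌈1180/324⌉=4 ⌈1277/324⌉=4 ⌈1374/324⌉=5 ⌈1471/324⌉=5 ⌈1568/324⌉=5
s_n = t_(n+1) − t_n for n = 0 … 15 gives
prefix = 0001001001000100
slide a length-9 window over [0..8] … [7..15] (8 windows); first occurrence of each distinct factor:
  [  0..  8] 000100100
  [  1..  9] 001001001
  [  2.. 10] 010010010
  [  3.. 11] 100100100
  [  4.. 12] 001001000
  [  5.. 13] 010010001
  [  6.. 14] 100100010
  [  7.. 15] 001000100
distinct factors: {000100100, 001000100, 001001000, 001001001, 010010001, 010010010, 100100010, 100100100}
count = 8  (Sturmian bound for length 9 is 10)


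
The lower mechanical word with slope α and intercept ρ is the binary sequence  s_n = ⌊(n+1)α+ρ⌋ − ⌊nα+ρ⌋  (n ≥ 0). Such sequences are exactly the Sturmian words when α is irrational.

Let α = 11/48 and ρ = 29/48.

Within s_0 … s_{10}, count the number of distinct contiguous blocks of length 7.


t_n = ⌊(n·11+29)/48⌋ for n = 0 … 11:
  n=0…9: ⌊29/48⌋=0 ⌊40/48⌋=0 ⌊51/48⌋=1 ⌊62/48⌋=1 ⌊73/48⌋=1 ⌊84/48⌋=1 ⌊95/48⌋=1 ⌊106/48⌋=2 ⌊117/48⌋=2 ⌊128/48⌋=2
  n=10…11: ⌊139/48⌋=2 ⌊150/48⌋=3
s_n = t_(n+1) − t_n for n = 0 … 10 gives
prefix = 01000010001
slide a length-7 window over [0..6] … [4..10] (5 windows); first occurrence of each distinct factor:
  [  0..  6] 0100001
  [  1..  7] 1000010
  [  2..  8] 0000100
  [  3..  9] 0001000
  [  4.. 10] 0010001
distinct factors: {0000100, 0001000, 0010001, 0100001, 1000010}
count = 5  (Sturmian bound for length 7 is 8)

5


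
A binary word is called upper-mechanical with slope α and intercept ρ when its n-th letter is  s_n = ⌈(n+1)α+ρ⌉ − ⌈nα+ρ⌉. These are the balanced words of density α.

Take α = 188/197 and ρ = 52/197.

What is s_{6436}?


1

(n+1)α + ρ = (6437·188 + 52) / 197 = 1210208/197
nα + ρ     = (6436·188 + 52) / 197 = 1210020/197
⌈1210208/197⌉ = 6144,  ⌈1210020/197⌉ = 6143
s_{6436} = 6144 − 6143 = 1


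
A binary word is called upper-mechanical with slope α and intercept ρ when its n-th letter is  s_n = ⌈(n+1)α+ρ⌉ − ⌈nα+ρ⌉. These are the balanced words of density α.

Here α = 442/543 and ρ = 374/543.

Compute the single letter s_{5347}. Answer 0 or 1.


(n+1)α + ρ = (5348·442 + 374) / 543 = 2364190/543
nα + ρ     = (5347·442 + 374) / 543 = 2363748/543
⌈2364190/543⌉ = 4354,  ⌈2363748/543⌉ = 4354
s_{5347} = 4354 − 4354 = 0

0


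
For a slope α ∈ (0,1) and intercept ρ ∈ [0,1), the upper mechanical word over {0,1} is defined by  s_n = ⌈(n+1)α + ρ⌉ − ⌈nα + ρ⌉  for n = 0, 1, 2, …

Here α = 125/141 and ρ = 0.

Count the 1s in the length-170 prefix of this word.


151

#1s = Σ_{n=0}^{169} s_n = Σ_{n=0}^{169} (⌈(n+1)α+ρ⌉ − ⌈nα+ρ⌉)
the sum telescopes: every ⌈nα+ρ⌉ with 0 < n < 170 appears once with + and once with −, leaving ⌈170α+ρ⌉ − ⌈0·α+ρ⌉
170α + ρ = (170·125) / 141 = 21250/141
ρ = 0/141
⌈21250/141⌉ = 151,  ⌈0/141⌉ = 0
#1s = 151 − 0 = 151


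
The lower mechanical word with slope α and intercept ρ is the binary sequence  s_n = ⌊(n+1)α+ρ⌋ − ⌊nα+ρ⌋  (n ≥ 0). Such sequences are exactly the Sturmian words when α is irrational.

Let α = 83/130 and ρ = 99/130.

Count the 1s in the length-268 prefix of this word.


#1s = Σ_{n=0}^{267} s_n = Σ_{n=0}^{267} (⌊(n+1)α+ρ⌋ − ⌊nα+ρ⌋)
the sum telescopes: every ⌊nα+ρ⌋ with 0 < n < 268 appears once with + and once with −, leaving ⌊268α+ρ⌋ − ⌊0·α+ρ⌋
268α + ρ = (268·83 + 99) / 130 = 22343/130
ρ = 99/130
⌊22343/130⌋ = 171,  ⌊99/130⌋ = 0
#1s = 171 − 0 = 171

171


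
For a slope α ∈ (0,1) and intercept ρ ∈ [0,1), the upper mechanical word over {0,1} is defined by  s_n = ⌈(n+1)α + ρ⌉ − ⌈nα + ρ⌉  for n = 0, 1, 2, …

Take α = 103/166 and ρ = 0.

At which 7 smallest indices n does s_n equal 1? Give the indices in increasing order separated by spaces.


0 1 3 4 6 8 9

n=0: ⌈103/166⌉−⌈0/166⌉ = 1−0 = 1  ← one
n=1: ⌈206/166⌉−⌈103/166⌉ = 2−1 = 1  ← one
n=2: ⌈309/166⌉−⌈206/166⌉ = 2−2 = 0
n=3: ⌈412/166⌉−⌈309/166⌉ = 3−2 = 1  ← one
n=4: ⌈515/166⌉−⌈412/166⌉ = 4−3 = 1  ← one
n=5: ⌈618/166⌉−⌈515/166⌉ = 4−4 = 0
n=6: ⌈721/166⌉−⌈618/166⌉ = 5−4 = 1  ← one
n=7: ⌈824/166⌉−⌈721/166⌉ = 5−5 = 0
n=8: ⌈927/166⌉−⌈824/166⌉ = 6−5 = 1  ← one
n=9: ⌈1030/166⌉−⌈927/166⌉ = 7−6 = 1  ← one
positions of the first 7 ones: 0 1 3 4 6 8 9
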